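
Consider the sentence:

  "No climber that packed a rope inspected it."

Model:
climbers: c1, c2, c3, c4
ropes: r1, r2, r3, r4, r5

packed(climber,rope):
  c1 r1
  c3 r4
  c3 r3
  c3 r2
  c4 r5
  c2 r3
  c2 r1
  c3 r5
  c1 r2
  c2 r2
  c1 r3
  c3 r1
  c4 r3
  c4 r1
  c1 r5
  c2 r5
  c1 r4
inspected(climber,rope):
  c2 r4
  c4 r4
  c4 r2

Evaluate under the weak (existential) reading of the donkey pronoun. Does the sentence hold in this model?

True

"it" takes "a rope" as antecedent — a donkey pronoun bound across the clause boundary.
Truth condition: for no (c,r) with packed(c,r) does inspected(c,r) hold.
Restrictor pairs — does the scope hold? (c1,r1):fails  (c1,r2):fails  (c1,r3):fails  (c1,r4):fails  (c1,r5):fails  (c2,r1):fails  (c2,r2):fails  (c2,r3):fails  (c2,r5):fails  (c3,r1):fails  (c3,r2):fails  (c3,r3):fails  (c3,r4):fails  (c3,r5):fails  (c4,r1):fails  (c4,r3):fails  (c4,r5):fails
Scope holds for no restrictor pair, so the sentence is true.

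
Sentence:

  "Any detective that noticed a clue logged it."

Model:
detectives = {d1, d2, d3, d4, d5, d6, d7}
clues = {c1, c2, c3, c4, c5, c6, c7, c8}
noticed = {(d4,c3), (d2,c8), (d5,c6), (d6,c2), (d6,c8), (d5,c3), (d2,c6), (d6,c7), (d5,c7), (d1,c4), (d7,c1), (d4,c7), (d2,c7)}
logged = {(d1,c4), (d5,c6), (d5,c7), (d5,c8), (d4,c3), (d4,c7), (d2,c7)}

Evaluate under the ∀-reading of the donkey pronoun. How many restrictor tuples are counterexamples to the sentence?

7

"it" takes "a clue" as antecedent — a donkey pronoun bound across the clause boundary.
Strong reading: for every (d,c) with noticed(d,c), logged(d,c).
Restrictor pairs: (d1,c4) ✓  (d2,c6) ✗  (d2,c7) ✓  (d2,c8) ✗  (d4,c3) ✓  (d4,c7) ✓  (d5,c3) ✗  (d5,c6) ✓  (d5,c7) ✓  (d6,c2) ✗  (d6,c7) ✗  (d6,c8) ✗  (d7,c1) ✗
Counterexamples (restrictor pairs failing the scope): 7.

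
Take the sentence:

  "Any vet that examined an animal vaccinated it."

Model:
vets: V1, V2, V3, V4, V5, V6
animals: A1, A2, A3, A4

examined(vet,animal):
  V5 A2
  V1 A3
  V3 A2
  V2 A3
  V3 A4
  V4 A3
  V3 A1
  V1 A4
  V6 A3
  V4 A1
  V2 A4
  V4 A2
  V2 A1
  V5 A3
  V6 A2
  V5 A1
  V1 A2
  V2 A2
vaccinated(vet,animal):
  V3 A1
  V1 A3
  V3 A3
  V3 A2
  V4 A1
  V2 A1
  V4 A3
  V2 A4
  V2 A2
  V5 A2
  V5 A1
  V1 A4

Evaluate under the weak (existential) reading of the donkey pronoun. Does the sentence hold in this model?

"it" takes "an animal" as antecedent — a donkey pronoun bound across the clause boundary.
Weak reading: every vet v with some examined-animal has at least one examined-animal a such that vaccinated(v,a).
Per vet: V1:✓  V2:✓  V3:✓  V4:✓  V5:✓  V6:✗
V6 has no witness among its examined-animals.

False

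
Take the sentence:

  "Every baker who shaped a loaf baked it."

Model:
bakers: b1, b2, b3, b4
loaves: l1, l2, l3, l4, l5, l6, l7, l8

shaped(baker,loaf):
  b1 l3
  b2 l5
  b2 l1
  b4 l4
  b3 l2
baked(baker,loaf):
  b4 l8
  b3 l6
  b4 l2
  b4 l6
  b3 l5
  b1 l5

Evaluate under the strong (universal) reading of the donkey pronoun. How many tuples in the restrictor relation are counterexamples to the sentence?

5

"it" takes "a loaf" as antecedent — a donkey pronoun bound across the clause boundary.
Strong reading: for every (b,l) with shaped(b,l), baked(b,l).
Restrictor pairs: (b1,l3) ✗  (b2,l1) ✗  (b2,l5) ✗  (b3,l2) ✗  (b4,l4) ✗
Counterexamples (restrictor pairs failing the scope): 5.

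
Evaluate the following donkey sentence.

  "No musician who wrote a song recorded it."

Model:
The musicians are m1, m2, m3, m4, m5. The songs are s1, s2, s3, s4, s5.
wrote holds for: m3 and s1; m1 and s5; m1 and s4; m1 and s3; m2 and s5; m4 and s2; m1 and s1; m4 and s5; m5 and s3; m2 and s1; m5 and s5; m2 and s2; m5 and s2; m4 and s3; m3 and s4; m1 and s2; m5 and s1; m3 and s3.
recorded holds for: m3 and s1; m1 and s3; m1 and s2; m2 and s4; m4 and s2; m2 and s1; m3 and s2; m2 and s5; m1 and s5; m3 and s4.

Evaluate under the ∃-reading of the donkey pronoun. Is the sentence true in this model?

"it" takes "a song" as antecedent — a donkey pronoun bound across the clause boundary.
Truth condition: for no (m,s) with wrote(m,s) does recorded(m,s) hold.
Restrictor pairs — does the scope hold? (m1,s1):fails  (m1,s2):holds  (m1,s3):holds  (m1,s4):fails  (m1,s5):holds  (m2,s1):holds  (m2,s2):fails  (m2,s5):holds  (m3,s1):holds  (m3,s3):fails  (m3,s4):holds  (m4,s2):holds  (m4,s3):fails  (m4,s5):fails  (m5,s1):fails  (m5,s2):fails  (m5,s3):fails  (m5,s5):fails
Scope holds for 8 pair(s), so the sentence is false.

False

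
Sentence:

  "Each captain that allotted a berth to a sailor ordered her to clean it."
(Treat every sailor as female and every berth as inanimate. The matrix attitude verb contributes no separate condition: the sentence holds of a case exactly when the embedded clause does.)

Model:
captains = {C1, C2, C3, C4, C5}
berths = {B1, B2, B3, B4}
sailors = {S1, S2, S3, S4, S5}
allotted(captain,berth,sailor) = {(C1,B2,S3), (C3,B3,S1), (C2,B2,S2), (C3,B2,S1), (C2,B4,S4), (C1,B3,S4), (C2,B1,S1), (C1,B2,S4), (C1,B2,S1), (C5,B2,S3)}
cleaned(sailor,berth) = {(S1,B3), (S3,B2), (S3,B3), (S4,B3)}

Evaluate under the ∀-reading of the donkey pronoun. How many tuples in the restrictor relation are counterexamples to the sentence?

6

"her" takes "a sailor" as antecedent and "it" takes "a berth"; both are donkey pronouns co-varying with the restrictor.
Strong reading: for every (c,b,s) with allotted(c,b,s), cleaned(s,b).
Restrictor triples: (C1,B2,S1)→cleaned(S1,B2) ✗  (C1,B2,S3)→cleaned(S3,B2) ✓  (C1,B2,S4)→cleaned(S4,B2) ✗  (C1,B3,S4)→cleaned(S4,B3) ✓  (C2,B1,S1)→cleaned(S1,B1) ✗  (C2,B2,S2)→cleaned(S2,B2) ✗  (C2,B4,S4)→cleaned(S4,B4) ✗  (C3,B2,S1)→cleaned(S1,B2) ✗  (C3,B3,S1)→cleaned(S1,B3) ✓  (C5,B2,S3)→cleaned(S3,B2) ✓
Counterexamples (restrictor triples failing the scope): 6.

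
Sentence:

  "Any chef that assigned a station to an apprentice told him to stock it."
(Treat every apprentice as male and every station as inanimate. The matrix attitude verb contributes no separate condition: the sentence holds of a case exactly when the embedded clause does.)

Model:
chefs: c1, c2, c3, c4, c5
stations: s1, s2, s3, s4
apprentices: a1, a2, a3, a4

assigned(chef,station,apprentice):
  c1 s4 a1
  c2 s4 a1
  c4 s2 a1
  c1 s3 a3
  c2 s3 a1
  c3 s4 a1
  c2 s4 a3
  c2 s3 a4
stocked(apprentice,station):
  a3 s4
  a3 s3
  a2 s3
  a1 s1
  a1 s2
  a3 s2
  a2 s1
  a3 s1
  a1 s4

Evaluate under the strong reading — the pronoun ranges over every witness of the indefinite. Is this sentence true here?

"him" takes "an apprentice" as antecedent and "it" takes "a station"; both are donkey pronouns co-varying with the restrictor.
Strong reading: for every (c,s,a) with assigned(c,s,a), stocked(a,s).
Restrictor triples: (c1,s3,a3)→stocked(a3,s3) ✓  (c1,s4,a1)→stocked(a1,s4) ✓  (c2,s3,a1)→stocked(a1,s3) ✗  (c2,s3,a4)→stocked(a4,s3) ✗  (c2,s4,a1)→stocked(a1,s4) ✓  (c2,s4,a3)→stocked(a3,s4) ✓  (c3,s4,a1)→stocked(a1,s4) ✓  (c4,s2,a1)→stocked(a1,s2) ✓
Counterexample: (c2,s3,a1) — stocked(a1,s3) does not hold.

False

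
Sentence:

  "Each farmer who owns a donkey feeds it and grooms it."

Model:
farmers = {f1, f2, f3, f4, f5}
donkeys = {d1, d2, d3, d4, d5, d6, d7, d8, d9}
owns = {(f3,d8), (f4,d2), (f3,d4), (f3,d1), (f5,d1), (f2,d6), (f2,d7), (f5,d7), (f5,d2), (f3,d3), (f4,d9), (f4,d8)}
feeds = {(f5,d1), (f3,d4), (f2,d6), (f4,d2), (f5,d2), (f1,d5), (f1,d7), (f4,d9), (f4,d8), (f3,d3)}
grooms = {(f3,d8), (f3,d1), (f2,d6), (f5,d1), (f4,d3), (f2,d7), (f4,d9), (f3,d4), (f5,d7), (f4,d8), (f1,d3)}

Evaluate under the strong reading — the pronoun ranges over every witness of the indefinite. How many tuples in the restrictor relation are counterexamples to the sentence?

"it" takes "a donkey" as antecedent — a donkey pronoun bound across the clause boundary.
Strong reading: for every (f,d) with owns(f,d), feeds(f,d) ∧ grooms(f,d).
Restrictor pairs: (f2,d6) ✓  (f2,d7) ✗  (f3,d1) ✗  (f3,d3) ✗  (f3,d4) ✓  (f3,d8) ✗  (f4,d2) ✗  (f4,d8) ✓  (f4,d9) ✓  (f5,d1) ✓  (f5,d2) ✗  (f5,d7) ✗
Counterexamples (restrictor pairs failing the scope): 7.

7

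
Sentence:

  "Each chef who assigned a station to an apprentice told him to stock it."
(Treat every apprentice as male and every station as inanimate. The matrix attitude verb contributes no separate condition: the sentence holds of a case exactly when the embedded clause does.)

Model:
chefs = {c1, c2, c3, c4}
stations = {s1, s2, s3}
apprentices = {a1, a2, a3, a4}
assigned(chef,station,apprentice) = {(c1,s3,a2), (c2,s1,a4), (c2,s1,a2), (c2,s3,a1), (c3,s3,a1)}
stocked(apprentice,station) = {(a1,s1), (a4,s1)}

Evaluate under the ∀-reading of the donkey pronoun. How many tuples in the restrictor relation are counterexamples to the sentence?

4

"him" takes "an apprentice" as antecedent and "it" takes "a station"; both are donkey pronouns co-varying with the restrictor.
Strong reading: for every (c,s,a) with assigned(c,s,a), stocked(a,s).
Restrictor triples: (c1,s3,a2)→stocked(a2,s3) ✗  (c2,s1,a2)→stocked(a2,s1) ✗  (c2,s1,a4)→stocked(a4,s1) ✓  (c2,s3,a1)→stocked(a1,s3) ✗  (c3,s3,a1)→stocked(a1,s3) ✗
Counterexamples (restrictor triples failing the scope): 4.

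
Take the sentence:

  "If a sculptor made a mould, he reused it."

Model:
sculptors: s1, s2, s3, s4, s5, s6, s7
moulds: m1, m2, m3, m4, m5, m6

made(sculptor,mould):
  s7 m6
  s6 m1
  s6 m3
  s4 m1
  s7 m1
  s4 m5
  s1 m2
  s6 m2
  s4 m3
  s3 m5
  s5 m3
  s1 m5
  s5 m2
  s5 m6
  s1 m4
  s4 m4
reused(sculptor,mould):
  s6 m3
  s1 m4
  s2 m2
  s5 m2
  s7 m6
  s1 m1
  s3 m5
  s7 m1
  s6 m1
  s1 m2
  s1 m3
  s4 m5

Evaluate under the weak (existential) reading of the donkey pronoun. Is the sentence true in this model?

"it" takes "a mould" as antecedent — a donkey pronoun bound across the clause boundary.
Weak reading: every sculptor s with some made-mould has at least one made-mould m such that reused(s,m).
Per sculptor: s1:✓  s3:✓  s4:✓  s5:✓  s6:✓  s7:✓
Every sculptor in the restrictor has a witness.

True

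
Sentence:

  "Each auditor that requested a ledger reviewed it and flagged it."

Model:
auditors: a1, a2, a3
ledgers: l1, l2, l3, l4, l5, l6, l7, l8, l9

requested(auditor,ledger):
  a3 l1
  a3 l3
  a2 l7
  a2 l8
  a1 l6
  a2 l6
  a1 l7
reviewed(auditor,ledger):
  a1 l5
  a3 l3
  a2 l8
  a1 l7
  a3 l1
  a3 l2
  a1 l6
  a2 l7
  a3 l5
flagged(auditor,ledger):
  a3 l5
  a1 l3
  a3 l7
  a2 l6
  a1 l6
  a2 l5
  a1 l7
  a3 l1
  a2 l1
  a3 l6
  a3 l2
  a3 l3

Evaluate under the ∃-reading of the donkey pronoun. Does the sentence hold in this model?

False

"it" takes "a ledger" as antecedent — a donkey pronoun bound across the clause boundary.
Weak reading: every auditor a with some requested-ledger has at least one requested-ledger l such that reviewed(a,l) ∧ flagged(a,l).
Per auditor: a1:✓  a2:✗  a3:✓
a2 has no witness among its requested-ledgers.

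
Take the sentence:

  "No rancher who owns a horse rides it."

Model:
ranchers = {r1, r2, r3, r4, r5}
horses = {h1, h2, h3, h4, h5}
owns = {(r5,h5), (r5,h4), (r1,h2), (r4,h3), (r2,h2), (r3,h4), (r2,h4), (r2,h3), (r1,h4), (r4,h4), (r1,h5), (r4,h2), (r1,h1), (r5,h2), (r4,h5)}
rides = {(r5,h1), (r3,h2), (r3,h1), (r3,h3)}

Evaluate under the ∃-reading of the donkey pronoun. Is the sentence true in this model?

"it" takes "a horse" as antecedent — a donkey pronoun bound across the clause boundary.
Truth condition: for no (r,h) with owns(r,h) does rides(r,h) hold.
Restrictor pairs — does the scope hold? (r1,h1):fails  (r1,h2):fails  (r1,h4):fails  (r1,h5):fails  (r2,h2):fails  (r2,h3):fails  (r2,h4):fails  (r3,h4):fails  (r4,h2):fails  (r4,h3):fails  (r4,h4):fails  (r4,h5):fails  (r5,h2):fails  (r5,h4):fails  (r5,h5):fails
Scope holds for no restrictor pair, so the sentence is true.

True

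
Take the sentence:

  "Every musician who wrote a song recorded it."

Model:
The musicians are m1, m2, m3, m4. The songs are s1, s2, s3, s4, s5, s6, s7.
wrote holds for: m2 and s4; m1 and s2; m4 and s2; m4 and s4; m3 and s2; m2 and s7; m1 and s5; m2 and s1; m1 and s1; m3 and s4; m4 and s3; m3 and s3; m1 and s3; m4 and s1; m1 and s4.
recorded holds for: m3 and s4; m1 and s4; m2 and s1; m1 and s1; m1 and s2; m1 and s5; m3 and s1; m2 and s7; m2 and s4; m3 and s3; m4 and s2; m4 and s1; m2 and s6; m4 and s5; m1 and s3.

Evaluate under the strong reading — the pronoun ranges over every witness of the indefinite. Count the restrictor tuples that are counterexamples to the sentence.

"it" takes "a song" as antecedent — a donkey pronoun bound across the clause boundary.
Strong reading: for every (m,s) with wrote(m,s), recorded(m,s).
Restrictor pairs: (m1,s1) ✓  (m1,s2) ✓  (m1,s3) ✓  (m1,s4) ✓  (m1,s5) ✓  (m2,s1) ✓  (m2,s4) ✓  (m2,s7) ✓  (m3,s2) ✗  (m3,s3) ✓  (m3,s4) ✓  (m4,s1) ✓  (m4,s2) ✓  (m4,s3) ✗  (m4,s4) ✗
Counterexamples (restrictor pairs failing the scope): 3.

3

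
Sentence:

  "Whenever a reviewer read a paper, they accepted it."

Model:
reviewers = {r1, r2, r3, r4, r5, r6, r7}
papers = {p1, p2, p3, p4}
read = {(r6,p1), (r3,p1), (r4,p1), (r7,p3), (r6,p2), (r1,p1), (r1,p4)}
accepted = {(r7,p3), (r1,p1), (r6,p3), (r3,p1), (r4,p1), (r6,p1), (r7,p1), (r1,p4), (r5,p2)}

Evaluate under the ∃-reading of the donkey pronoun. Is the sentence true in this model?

"it" takes "a paper" as antecedent — a donkey pronoun bound across the clause boundary.
Weak reading: every reviewer r with some read-paper has at least one read-paper p such that accepted(r,p).
Per reviewer: r1:✓  r3:✓  r4:✓  r6:✓  r7:✓
Every reviewer in the restrictor has a witness.

True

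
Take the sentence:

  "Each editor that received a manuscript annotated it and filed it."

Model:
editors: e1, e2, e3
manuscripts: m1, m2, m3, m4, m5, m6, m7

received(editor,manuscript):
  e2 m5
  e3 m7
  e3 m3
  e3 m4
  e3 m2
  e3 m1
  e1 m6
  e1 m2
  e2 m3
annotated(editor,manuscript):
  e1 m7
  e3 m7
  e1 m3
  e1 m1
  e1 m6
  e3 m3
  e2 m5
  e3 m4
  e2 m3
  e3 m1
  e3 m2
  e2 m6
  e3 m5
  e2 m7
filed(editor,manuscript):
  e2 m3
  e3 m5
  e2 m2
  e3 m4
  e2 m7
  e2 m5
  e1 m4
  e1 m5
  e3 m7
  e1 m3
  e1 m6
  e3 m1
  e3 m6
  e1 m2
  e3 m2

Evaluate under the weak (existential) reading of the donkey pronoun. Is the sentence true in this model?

True

"it" takes "a manuscript" as antecedent — a donkey pronoun bound across the clause boundary.
Weak reading: every editor e with some received-manuscript has at least one received-manuscript m such that annotated(e,m) ∧ filed(e,m).
Per editor: e1:✓  e2:✓  e3:✓
Every editor in the restrictor has a witness.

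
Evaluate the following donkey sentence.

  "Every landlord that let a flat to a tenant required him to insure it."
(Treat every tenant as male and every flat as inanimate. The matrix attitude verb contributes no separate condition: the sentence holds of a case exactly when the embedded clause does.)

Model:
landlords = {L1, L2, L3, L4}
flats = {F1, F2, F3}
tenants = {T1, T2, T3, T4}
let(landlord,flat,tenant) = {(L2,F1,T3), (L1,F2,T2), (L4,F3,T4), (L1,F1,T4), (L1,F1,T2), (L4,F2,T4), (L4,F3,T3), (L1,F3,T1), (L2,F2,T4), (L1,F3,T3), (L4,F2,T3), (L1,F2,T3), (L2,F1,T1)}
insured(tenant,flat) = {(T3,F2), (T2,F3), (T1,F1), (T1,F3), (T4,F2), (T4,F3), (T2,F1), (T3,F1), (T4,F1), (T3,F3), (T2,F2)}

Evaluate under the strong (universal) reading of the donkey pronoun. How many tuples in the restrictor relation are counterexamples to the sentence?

"him" takes "a tenant" as antecedent and "it" takes "a flat"; both are donkey pronouns co-varying with the restrictor.
Strong reading: for every (l,f,t) with let(l,f,t), insured(t,f).
Restrictor triples: (L1,F1,T2)→insured(T2,F1) ✓  (L1,F1,T4)→insured(T4,F1) ✓  (L1,F2,T2)→insured(T2,F2) ✓  (L1,F2,T3)→insured(T3,F2) ✓  (L1,F3,T1)→insured(T1,F3) ✓  (L1,F3,T3)→insured(T3,F3) ✓  (L2,F1,T1)→insured(T1,F1) ✓  (L2,F1,T3)→insured(T3,F1) ✓  (L2,F2,T4)→insured(T4,F2) ✓  (L4,F2,T3)→insured(T3,F2) ✓  (L4,F2,T4)→insured(T4,F2) ✓  (L4,F3,T3)→insured(T3,F3) ✓  (L4,F3,T4)→insured(T4,F3) ✓
Counterexamples (restrictor triples failing the scope): 0.

0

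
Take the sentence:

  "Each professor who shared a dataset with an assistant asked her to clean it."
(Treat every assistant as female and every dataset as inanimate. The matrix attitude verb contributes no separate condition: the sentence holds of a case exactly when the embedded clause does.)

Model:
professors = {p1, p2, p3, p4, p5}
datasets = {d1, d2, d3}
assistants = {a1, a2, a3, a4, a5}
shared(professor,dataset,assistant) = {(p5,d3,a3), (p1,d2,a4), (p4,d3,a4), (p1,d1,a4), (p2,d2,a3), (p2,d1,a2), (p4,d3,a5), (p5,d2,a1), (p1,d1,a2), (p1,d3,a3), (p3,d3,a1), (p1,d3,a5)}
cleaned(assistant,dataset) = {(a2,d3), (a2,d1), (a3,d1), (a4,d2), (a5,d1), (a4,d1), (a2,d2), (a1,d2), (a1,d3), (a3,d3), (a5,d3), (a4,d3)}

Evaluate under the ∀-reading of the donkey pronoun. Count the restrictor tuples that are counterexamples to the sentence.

"her" takes "an assistant" as antecedent and "it" takes "a dataset"; both are donkey pronouns co-varying with the restrictor.
Strong reading: for every (p,d,a) with shared(p,d,a), cleaned(a,d).
Restrictor triples: (p1,d1,a2)→cleaned(a2,d1) ✓  (p1,d1,a4)→cleaned(a4,d1) ✓  (p1,d2,a4)→cleaned(a4,d2) ✓  (p1,d3,a3)→cleaned(a3,d3) ✓  (p1,d3,a5)→cleaned(a5,d3) ✓  (p2,d1,a2)→cleaned(a2,d1) ✓  (p2,d2,a3)→cleaned(a3,d2) ✗  (p3,d3,a1)→cleaned(a1,d3) ✓  (p4,d3,a4)→cleaned(a4,d3) ✓  (p4,d3,a5)→cleaned(a5,d3) ✓  (p5,d2,a1)→cleaned(a1,d2) ✓  (p5,d3,a3)→cleaned(a3,d3) ✓
Counterexamples (restrictor triples failing the scope): 1.

1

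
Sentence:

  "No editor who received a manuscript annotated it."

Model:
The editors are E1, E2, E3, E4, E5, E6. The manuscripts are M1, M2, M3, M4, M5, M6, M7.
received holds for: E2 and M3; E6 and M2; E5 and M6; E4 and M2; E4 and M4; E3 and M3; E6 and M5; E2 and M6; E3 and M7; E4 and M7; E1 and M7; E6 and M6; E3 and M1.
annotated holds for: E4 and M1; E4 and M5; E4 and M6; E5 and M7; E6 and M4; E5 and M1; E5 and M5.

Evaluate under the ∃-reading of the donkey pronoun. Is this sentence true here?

True

"it" takes "a manuscript" as antecedent — a donkey pronoun bound across the clause boundary.
Truth condition: for no (e,m) with received(e,m) does annotated(e,m) hold.
Restrictor pairs — does the scope hold? (E1,M7):fails  (E2,M3):fails  (E2,M6):fails  (E3,M1):fails  (E3,M3):fails  (E3,M7):fails  (E4,M2):fails  (E4,M4):fails  (E4,M7):fails  (E5,M6):fails  (E6,M2):fails  (E6,M5):fails  (E6,M6):fails
Scope holds for no restrictor pair, so the sentence is true.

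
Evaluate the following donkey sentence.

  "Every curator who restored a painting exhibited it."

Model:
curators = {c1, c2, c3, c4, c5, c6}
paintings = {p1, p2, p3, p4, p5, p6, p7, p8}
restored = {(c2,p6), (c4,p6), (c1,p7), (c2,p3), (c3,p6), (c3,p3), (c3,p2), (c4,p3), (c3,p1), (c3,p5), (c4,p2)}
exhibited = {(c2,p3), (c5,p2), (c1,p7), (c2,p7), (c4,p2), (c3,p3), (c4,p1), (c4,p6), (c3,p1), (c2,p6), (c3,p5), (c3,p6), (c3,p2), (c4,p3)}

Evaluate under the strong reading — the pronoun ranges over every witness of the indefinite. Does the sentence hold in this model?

"it" takes "a painting" as antecedent — a donkey pronoun bound across the clause boundary.
Strong reading: for every (c,p) with restored(c,p), exhibited(c,p).
Restrictor pairs: (c1,p7) ✓  (c2,p3) ✓  (c2,p6) ✓  (c3,p1) ✓  (c3,p2) ✓  (c3,p3) ✓  (c3,p5) ✓  (c3,p6) ✓  (c4,p2) ✓  (c4,p3) ✓  (c4,p6) ✓
Every restrictor pair satisfies the scope.

True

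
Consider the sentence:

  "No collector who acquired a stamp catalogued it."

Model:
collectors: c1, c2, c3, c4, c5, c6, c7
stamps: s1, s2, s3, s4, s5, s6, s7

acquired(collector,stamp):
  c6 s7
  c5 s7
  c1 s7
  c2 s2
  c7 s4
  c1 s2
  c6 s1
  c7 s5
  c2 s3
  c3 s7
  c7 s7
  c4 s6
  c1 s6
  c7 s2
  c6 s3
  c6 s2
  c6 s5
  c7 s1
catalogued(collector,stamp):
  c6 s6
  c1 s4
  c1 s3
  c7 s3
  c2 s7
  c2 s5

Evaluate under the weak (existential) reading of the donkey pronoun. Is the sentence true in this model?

True

"it" takes "a stamp" as antecedent — a donkey pronoun bound across the clause boundary.
Truth condition: for no (c,s) with acquired(c,s) does catalogued(c,s) hold.
Restrictor pairs — does the scope hold? (c1,s2):fails  (c1,s6):fails  (c1,s7):fails  (c2,s2):fails  (c2,s3):fails  (c3,s7):fails  (c4,s6):fails  (c5,s7):fails  (c6,s1):fails  (c6,s2):fails  (c6,s3):fails  (c6,s5):fails  (c6,s7):fails  (c7,s1):fails  (c7,s2):fails  (c7,s4):fails  (c7,s5):fails  (c7,s7):fails
Scope holds for no restrictor pair, so the sentence is true.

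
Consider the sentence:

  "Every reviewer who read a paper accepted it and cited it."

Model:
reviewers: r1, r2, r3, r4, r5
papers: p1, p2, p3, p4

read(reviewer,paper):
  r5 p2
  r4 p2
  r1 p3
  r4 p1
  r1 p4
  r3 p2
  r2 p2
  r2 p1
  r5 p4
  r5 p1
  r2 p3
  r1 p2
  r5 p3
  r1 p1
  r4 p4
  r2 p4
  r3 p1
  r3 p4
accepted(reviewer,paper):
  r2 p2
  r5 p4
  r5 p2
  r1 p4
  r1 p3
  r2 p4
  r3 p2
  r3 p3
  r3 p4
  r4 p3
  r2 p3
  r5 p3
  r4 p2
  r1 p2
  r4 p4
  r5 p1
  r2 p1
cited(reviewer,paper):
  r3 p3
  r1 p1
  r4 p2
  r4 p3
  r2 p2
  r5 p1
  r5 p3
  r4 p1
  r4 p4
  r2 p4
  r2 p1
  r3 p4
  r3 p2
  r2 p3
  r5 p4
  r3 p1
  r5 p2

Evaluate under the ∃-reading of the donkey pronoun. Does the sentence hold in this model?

"it" takes "a paper" as antecedent — a donkey pronoun bound across the clause boundary.
Weak reading: every reviewer r with some read-paper has at least one read-paper p such that accepted(r,p) ∧ cited(r,p).
Per reviewer: r1:✗  r2:✓  r3:✓  r4:✓  r5:✓
r1 has no witness among its read-papers.

False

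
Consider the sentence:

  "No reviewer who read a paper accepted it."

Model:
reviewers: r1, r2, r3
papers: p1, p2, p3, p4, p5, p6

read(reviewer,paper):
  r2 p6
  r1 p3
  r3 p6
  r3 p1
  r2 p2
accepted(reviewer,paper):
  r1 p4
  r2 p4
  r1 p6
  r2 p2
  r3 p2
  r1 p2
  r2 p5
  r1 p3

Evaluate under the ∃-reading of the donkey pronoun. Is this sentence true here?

"it" takes "a paper" as antecedent — a donkey pronoun bound across the clause boundary.
Truth condition: for no (r,p) with read(r,p) does accepted(r,p) hold.
Restrictor pairs — does the scope hold? (r1,p3):holds  (r2,p2):holds  (r2,p6):fails  (r3,p1):fails  (r3,p6):fails
Scope holds for 2 pair(s), so the sentence is false.

False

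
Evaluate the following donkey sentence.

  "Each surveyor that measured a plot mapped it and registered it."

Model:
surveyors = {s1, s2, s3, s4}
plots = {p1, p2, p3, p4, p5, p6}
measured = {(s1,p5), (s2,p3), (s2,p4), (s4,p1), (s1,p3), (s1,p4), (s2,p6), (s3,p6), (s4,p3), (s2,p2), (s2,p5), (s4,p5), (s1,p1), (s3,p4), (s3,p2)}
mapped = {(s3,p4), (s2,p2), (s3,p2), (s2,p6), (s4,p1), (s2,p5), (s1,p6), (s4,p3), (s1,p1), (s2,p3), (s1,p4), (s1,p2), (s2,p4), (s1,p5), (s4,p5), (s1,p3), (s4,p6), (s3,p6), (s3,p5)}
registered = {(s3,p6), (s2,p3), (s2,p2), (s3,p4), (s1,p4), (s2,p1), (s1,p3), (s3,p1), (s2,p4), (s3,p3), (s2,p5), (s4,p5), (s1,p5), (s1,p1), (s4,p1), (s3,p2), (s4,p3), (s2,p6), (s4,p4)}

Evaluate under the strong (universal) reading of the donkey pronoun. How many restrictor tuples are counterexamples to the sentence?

0

"it" takes "a plot" as antecedent — a donkey pronoun bound across the clause boundary.
Strong reading: for every (s,p) with measured(s,p), mapped(s,p) ∧ registered(s,p).
Restrictor pairs: (s1,p1) ✓  (s1,p3) ✓  (s1,p4) ✓  (s1,p5) ✓  (s2,p2) ✓  (s2,p3) ✓  (s2,p4) ✓  (s2,p5) ✓  (s2,p6) ✓  (s3,p2) ✓  (s3,p4) ✓  (s3,p6) ✓  (s4,p1) ✓  (s4,p3) ✓  (s4,p5) ✓
Counterexamples (restrictor pairs failing the scope): 0.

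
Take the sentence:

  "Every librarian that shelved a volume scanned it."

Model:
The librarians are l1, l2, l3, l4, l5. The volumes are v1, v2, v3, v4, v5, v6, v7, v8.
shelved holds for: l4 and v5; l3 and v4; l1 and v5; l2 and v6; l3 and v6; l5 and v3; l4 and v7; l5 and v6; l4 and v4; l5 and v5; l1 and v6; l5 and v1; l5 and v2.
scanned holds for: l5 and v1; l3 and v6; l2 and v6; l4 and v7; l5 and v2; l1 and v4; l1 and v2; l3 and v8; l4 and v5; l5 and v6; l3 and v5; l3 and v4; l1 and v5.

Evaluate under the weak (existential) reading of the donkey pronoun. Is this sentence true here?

True

"it" takes "a volume" as antecedent — a donkey pronoun bound across the clause boundary.
Weak reading: every librarian l with some shelved-volume has at least one shelved-volume v such that scanned(l,v).
Per librarian: l1:✓  l2:✓  l3:✓  l4:✓  l5:✓
Every librarian in the restrictor has a witness.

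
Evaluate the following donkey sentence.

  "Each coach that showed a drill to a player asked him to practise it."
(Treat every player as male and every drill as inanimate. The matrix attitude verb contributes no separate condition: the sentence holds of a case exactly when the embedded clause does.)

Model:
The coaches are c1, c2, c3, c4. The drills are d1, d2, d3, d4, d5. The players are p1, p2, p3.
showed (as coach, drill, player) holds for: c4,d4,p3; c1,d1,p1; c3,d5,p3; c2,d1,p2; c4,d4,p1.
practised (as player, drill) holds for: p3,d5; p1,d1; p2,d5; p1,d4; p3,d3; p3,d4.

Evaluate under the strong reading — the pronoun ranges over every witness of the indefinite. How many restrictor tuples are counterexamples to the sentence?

"him" takes "a player" as antecedent and "it" takes "a drill"; both are donkey pronouns co-varying with the restrictor.
Strong reading: for every (c,d,p) with showed(c,d,p), practised(p,d).
Restrictor triples: (c1,d1,p1)→practised(p1,d1) ✓  (c2,d1,p2)→practised(p2,d1) ✗  (c3,d5,p3)→practised(p3,d5) ✓  (c4,d4,p1)→practised(p1,d4) ✓  (c4,d4,p3)→practised(p3,d4) ✓
Counterexamples (restrictor triples failing the scope): 1.

1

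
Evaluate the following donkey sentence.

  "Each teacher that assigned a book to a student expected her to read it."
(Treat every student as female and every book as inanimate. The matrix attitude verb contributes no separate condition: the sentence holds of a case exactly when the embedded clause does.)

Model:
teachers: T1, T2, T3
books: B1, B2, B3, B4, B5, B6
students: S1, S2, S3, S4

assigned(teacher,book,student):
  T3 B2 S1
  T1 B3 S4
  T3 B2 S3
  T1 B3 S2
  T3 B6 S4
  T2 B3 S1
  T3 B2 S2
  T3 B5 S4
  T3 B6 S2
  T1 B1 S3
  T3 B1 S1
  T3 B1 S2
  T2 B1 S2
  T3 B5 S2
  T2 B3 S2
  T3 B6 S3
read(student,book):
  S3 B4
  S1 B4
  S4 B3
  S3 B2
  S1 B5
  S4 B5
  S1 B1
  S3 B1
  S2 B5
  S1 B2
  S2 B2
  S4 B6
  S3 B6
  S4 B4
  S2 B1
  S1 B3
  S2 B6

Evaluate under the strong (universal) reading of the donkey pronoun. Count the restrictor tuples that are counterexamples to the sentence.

"her" takes "a student" as antecedent and "it" takes "a book"; both are donkey pronouns co-varying with the restrictor.
Strong reading: for every (t,b,s) with assigned(t,b,s), read(s,b).
Restrictor triples: (T1,B1,S3)→read(S3,B1) ✓  (T1,B3,S2)→read(S2,B3) ✗  (T1,B3,S4)→read(S4,B3) ✓  (T2,B1,S2)→read(S2,B1) ✓  (T2,B3,S1)→read(S1,B3) ✓  (T2,B3,S2)→read(S2,B3) ✗  (T3,B1,S1)→read(S1,B1) ✓  (T3,B1,S2)→read(S2,B1) ✓  (T3,B2,S1)→read(S1,B2) ✓  (T3,B2,S2)→read(S2,B2) ✓  (T3,B2,S3)→read(S3,B2) ✓  (T3,B5,S2)→read(S2,B5) ✓  (T3,B5,S4)→read(S4,B5) ✓  (T3,B6,S2)→read(S2,B6) ✓  (T3,B6,S3)→read(S3,B6) ✓  (T3,B6,S4)→read(S4,B6) ✓
Counterexamples (restrictor triples failing the scope): 2.

2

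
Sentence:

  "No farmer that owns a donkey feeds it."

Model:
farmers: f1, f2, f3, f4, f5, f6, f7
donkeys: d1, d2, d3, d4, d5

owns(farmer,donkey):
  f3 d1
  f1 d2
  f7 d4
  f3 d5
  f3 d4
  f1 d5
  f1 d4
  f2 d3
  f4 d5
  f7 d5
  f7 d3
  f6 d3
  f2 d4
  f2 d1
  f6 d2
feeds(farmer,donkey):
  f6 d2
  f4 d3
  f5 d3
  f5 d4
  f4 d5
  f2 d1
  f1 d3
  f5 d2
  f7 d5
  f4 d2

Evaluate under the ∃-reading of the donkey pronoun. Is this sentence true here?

False

"it" takes "a donkey" as antecedent — a donkey pronoun bound across the clause boundary.
Truth condition: for no (f,d) with owns(f,d) does feeds(f,d) hold.
Restrictor pairs — does the scope hold? (f1,d2):fails  (f1,d4):fails  (f1,d5):fails  (f2,d1):holds  (f2,d3):fails  (f2,d4):fails  (f3,d1):fails  (f3,d4):fails  (f3,d5):fails  (f4,d5):holds  (f6,d2):holds  (f6,d3):fails  (f7,d3):fails  (f7,d4):fails  (f7,d5):holds
Scope holds for 4 pair(s), so the sentence is false.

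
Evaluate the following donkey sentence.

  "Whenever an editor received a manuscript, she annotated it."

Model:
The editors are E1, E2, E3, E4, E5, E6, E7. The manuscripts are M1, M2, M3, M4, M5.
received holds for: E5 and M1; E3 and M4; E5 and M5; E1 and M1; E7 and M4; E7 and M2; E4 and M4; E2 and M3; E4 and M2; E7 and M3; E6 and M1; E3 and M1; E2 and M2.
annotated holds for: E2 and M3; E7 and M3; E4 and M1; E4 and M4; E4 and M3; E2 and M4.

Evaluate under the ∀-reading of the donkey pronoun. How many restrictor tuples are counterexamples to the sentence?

"it" takes "a manuscript" as antecedent — a donkey pronoun bound across the clause boundary.
Strong reading: for every (e,m) with received(e,m), annotated(e,m).
Restrictor pairs: (E1,M1) ✗  (E2,M2) ✗  (E2,M3) ✓  (E3,M1) ✗  (E3,M4) ✗  (E4,M2) ✗  (E4,M4) ✓  (E5,M1) ✗  (E5,M5) ✗  (E6,M1) ✗  (E7,M2) ✗  (E7,M3) ✓  (E7,M4) ✗
Counterexamples (restrictor pairs failing the scope): 10.

10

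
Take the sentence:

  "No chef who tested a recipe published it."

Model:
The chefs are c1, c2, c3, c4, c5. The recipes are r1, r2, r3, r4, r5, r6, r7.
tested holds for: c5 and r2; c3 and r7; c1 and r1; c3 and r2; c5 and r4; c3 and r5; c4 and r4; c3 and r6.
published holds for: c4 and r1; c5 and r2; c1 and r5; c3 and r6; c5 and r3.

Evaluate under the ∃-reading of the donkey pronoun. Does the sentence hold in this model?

"it" takes "a recipe" as antecedent — a donkey pronoun bound across the clause boundary.
Truth condition: for no (c,r) with tested(c,r) does published(c,r) hold.
Restrictor pairs — does the scope hold? (c1,r1):fails  (c3,r2):fails  (c3,r5):fails  (c3,r6):holds  (c3,r7):fails  (c4,r4):fails  (c5,r2):holds  (c5,r4):fails
Scope holds for 2 pair(s), so the sentence is false.

False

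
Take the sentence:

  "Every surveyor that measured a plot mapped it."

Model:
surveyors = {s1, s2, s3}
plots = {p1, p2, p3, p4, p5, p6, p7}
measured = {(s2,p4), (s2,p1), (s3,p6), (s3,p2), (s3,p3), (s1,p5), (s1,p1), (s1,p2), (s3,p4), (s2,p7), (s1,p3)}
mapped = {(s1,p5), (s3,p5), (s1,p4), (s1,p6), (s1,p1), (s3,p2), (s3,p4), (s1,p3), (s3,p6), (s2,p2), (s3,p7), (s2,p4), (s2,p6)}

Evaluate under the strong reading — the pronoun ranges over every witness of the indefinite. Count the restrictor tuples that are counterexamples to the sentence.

4

"it" takes "a plot" as antecedent — a donkey pronoun bound across the clause boundary.
Strong reading: for every (s,p) with measured(s,p), mapped(s,p).
Restrictor pairs: (s1,p1) ✓  (s1,p2) ✗  (s1,p3) ✓  (s1,p5) ✓  (s2,p1) ✗  (s2,p4) ✓  (s2,p7) ✗  (s3,p2) ✓  (s3,p3) ✗  (s3,p4) ✓  (s3,p6) ✓
Counterexamples (restrictor pairs failing the scope): 4.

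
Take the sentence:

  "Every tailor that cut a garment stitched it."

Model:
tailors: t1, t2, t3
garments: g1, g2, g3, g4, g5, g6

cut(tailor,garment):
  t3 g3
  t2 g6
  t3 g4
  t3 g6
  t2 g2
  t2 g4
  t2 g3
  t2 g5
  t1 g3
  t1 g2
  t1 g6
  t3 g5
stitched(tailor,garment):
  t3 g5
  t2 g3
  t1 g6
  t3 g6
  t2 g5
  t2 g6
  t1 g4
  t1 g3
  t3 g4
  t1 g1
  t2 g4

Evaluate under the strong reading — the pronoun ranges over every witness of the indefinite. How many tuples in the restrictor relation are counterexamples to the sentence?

"it" takes "a garment" as antecedent — a donkey pronoun bound across the clause boundary.
Strong reading: for every (t,g) with cut(t,g), stitched(t,g).
Restrictor pairs: (t1,g2) ✗  (t1,g3) ✓  (t1,g6) ✓  (t2,g2) ✗  (t2,g3) ✓  (t2,g4) ✓  (t2,g5) ✓  (t2,g6) ✓  (t3,g3) ✗  (t3,g4) ✓  (t3,g5) ✓  (t3,g6) ✓
Counterexamples (restrictor pairs failing the scope): 3.

3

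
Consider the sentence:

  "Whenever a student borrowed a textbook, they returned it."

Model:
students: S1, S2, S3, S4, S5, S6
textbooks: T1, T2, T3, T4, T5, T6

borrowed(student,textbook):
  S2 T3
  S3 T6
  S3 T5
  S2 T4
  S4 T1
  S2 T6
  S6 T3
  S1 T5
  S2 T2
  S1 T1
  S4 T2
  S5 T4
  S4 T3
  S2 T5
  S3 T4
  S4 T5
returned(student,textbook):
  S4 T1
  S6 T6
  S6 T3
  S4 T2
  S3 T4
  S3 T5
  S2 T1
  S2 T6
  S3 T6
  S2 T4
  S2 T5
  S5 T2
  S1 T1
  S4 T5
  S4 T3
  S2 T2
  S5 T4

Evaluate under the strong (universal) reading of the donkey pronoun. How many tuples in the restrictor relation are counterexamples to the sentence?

"it" takes "a textbook" as antecedent — a donkey pronoun bound across the clause boundary.
Strong reading: for every (s,t) with borrowed(s,t), returned(s,t).
Restrictor pairs: (S1,T1) ✓  (S1,T5) ✗  (S2,T2) ✓  (S2,T3) ✗  (S2,T4) ✓  (S2,T5) ✓  (S2,T6) ✓  (S3,T4) ✓  (S3,T5) ✓  (S3,T6) ✓  (S4,T1) ✓  (S4,T2) ✓  (S4,T3) ✓  (S4,T5) ✓  (S5,T4) ✓  (S6,T3) ✓
Counterexamples (restrictor pairs failing the scope): 2.

2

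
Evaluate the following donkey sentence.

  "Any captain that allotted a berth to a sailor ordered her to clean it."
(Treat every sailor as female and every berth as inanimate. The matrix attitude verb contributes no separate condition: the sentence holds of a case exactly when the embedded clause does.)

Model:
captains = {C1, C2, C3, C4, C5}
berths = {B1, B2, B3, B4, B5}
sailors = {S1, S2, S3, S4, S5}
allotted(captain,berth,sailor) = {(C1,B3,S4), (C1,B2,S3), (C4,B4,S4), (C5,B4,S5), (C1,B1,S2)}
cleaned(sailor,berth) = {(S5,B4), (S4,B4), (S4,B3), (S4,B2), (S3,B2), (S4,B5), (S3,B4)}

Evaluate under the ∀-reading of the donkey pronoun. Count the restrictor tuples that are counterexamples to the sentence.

"her" takes "a sailor" as antecedent and "it" takes "a berth"; both are donkey pronouns co-varying with the restrictor.
Strong reading: for every (c,b,s) with allotted(c,b,s), cleaned(s,b).
Restrictor triples: (C1,B1,S2)→cleaned(S2,B1) ✗  (C1,B2,S3)→cleaned(S3,B2) ✓  (C1,B3,S4)→cleaned(S4,B3) ✓  (C4,B4,S4)→cleaned(S4,B4) ✓  (C5,B4,S5)→cleaned(S5,B4) ✓
Counterexamples (restrictor triples failing the scope): 1.

1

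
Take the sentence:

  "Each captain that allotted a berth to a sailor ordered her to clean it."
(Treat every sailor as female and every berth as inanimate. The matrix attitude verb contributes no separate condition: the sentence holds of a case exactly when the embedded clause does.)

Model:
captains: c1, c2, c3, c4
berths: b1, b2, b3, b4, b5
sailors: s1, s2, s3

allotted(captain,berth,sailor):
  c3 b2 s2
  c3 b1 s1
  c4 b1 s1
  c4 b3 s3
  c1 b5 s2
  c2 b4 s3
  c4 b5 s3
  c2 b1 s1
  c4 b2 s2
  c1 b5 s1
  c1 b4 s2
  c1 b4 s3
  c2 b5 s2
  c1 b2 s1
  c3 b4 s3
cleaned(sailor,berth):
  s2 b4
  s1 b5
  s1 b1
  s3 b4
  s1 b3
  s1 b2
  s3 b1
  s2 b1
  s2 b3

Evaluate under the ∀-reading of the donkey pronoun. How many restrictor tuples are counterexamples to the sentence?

6

"her" takes "a sailor" as antecedent and "it" takes "a berth"; both are donkey pronouns co-varying with the restrictor.
Strong reading: for every (c,b,s) with allotted(c,b,s), cleaned(s,b).
Restrictor triples: (c1,b2,s1)→cleaned(s1,b2) ✓  (c1,b4,s2)→cleaned(s2,b4) ✓  (c1,b4,s3)→cleaned(s3,b4) ✓  (c1,b5,s1)→cleaned(s1,b5) ✓  (c1,b5,s2)→cleaned(s2,b5) ✗  (c2,b1,s1)→cleaned(s1,b1) ✓  (c2,b4,s3)→cleaned(s3,b4) ✓  (c2,b5,s2)→cleaned(s2,b5) ✗  (c3,b1,s1)→cleaned(s1,b1) ✓  (c3,b2,s2)→cleaned(s2,b2) ✗  (c3,b4,s3)→cleaned(s3,b4) ✓  (c4,b1,s1)→cleaned(s1,b1) ✓  (c4,b2,s2)→cleaned(s2,b2) ✗  (c4,b3,s3)→cleaned(s3,b3) ✗  (c4,b5,s3)→cleaned(s3,b5) ✗
Counterexamples (restrictor triples failing the scope): 6.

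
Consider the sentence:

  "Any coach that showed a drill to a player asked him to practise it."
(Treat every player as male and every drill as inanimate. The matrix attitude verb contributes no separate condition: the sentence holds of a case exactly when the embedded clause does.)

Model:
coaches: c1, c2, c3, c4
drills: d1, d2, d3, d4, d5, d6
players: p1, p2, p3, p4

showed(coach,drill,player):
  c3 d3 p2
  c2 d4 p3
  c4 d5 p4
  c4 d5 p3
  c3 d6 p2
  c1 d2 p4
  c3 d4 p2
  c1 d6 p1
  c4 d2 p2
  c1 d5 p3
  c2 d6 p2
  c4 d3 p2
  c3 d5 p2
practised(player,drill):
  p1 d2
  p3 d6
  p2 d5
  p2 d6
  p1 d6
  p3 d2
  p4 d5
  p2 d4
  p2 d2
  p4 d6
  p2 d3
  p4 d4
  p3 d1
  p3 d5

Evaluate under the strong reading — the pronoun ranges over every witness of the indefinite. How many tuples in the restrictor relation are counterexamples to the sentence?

"him" takes "a player" as antecedent and "it" takes "a drill"; both are donkey pronouns co-varying with the restrictor.
Strong reading: for every (c,d,p) with showed(c,d,p), practised(p,d).
Restrictor triples: (c1,d2,p4)→practised(p4,d2) ✗  (c1,d5,p3)→practised(p3,d5) ✓  (c1,d6,p1)→practised(p1,d6) ✓  (c2,d4,p3)→practised(p3,d4) ✗  (c2,d6,p2)→practised(p2,d6) ✓  (c3,d3,p2)→practised(p2,d3) ✓  (c3,d4,p2)→practised(p2,d4) ✓  (c3,d5,p2)→practised(p2,d5) ✓  (c3,d6,p2)→practised(p2,d6) ✓  (c4,d2,p2)→practised(p2,d2) ✓  (c4,d3,p2)→practised(p2,d3) ✓  (c4,d5,p3)→practised(p3,d5) ✓  (c4,d5,p4)→practised(p4,d5) ✓
Counterexamples (restrictor triples failing the scope): 2.

2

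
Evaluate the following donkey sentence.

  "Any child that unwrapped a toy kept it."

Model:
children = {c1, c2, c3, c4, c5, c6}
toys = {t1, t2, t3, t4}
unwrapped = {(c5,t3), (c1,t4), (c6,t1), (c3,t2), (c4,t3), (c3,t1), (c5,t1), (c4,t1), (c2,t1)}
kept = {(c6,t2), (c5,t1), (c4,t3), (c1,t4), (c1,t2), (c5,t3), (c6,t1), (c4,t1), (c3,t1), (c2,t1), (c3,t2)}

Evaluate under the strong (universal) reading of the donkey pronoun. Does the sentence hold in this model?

True

"it" takes "a toy" as antecedent — a donkey pronoun bound across the clause boundary.
Strong reading: for every (c,t) with unwrapped(c,t), kept(c,t).
Restrictor pairs: (c1,t4) ✓  (c2,t1) ✓  (c3,t1) ✓  (c3,t2) ✓  (c4,t1) ✓  (c4,t3) ✓  (c5,t1) ✓  (c5,t3) ✓  (c6,t1) ✓
Every restrictor pair satisfies the scope.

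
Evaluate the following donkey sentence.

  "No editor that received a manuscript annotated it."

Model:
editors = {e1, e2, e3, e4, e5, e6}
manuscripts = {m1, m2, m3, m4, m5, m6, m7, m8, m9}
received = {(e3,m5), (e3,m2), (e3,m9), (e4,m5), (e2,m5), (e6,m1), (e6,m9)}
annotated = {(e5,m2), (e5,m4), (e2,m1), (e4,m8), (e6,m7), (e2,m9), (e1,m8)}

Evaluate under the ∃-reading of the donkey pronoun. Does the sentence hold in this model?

"it" takes "a manuscript" as antecedent — a donkey pronoun bound across the clause boundary.
Truth condition: for no (e,m) with received(e,m) does annotated(e,m) hold.
Restrictor pairs — does the scope hold? (e2,m5):fails  (e3,m2):fails  (e3,m5):fails  (e3,m9):fails  (e4,m5):fails  (e6,m1):fails  (e6,m9):fails
Scope holds for no restrictor pair, so the sentence is true.

True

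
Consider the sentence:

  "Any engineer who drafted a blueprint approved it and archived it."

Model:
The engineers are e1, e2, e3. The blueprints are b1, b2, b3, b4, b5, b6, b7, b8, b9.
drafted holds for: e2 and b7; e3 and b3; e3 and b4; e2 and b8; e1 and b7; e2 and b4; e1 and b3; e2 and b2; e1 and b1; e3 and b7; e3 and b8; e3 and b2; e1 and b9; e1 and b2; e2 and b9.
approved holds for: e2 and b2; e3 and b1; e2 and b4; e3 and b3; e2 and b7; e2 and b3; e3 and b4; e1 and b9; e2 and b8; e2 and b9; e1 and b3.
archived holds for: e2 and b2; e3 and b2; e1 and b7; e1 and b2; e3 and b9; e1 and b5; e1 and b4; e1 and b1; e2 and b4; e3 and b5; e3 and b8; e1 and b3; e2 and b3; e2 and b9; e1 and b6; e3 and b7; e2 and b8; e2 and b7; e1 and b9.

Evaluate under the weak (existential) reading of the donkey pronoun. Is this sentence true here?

False

"it" takes "a blueprint" as antecedent — a donkey pronoun bound across the clause boundary.
Weak reading: every engineer e with some drafted-blueprint has at least one drafted-blueprint b such that approved(e,b) ∧ archived(e,b).
Per engineer: e1:✓  e2:✓  e3:✗
e3 has no witness among its drafted-blueprints.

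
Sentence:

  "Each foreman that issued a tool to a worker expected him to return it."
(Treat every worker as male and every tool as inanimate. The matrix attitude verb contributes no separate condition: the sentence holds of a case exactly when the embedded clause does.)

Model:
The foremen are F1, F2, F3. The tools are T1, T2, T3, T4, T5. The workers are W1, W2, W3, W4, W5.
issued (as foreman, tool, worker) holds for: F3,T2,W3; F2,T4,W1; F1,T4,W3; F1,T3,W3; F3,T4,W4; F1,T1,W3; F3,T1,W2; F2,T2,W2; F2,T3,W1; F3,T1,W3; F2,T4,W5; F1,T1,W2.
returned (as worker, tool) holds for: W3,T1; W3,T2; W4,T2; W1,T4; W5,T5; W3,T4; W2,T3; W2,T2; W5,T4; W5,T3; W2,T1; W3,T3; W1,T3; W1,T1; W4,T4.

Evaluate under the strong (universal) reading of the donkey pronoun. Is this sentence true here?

True

"him" takes "a worker" as antecedent and "it" takes "a tool"; both are donkey pronouns co-varying with the restrictor.
Strong reading: for every (f,t,w) with issued(f,t,w), returned(w,t).
Restrictor triples: (F1,T1,W2)→returned(W2,T1) ✓  (F1,T1,W3)→returned(W3,T1) ✓  (F1,T3,W3)→returned(W3,T3) ✓  (F1,T4,W3)→returned(W3,T4) ✓  (F2,T2,W2)→returned(W2,T2) ✓  (F2,T3,W1)→returned(W1,T3) ✓  (F2,T4,W1)→returned(W1,T4) ✓  (F2,T4,W5)→returned(W5,T4) ✓  (F3,T1,W2)→returned(W2,T1) ✓  (F3,T1,W3)→returned(W3,T1) ✓  (F3,T2,W3)→returned(W3,T2) ✓  (F3,T4,W4)→returned(W4,T4) ✓
Every restrictor triple satisfies the scope.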